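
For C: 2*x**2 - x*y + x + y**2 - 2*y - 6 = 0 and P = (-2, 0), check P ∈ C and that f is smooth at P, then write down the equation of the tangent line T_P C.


Tangent line at P: -7*x - 14 = 0.

Step 1: f(-2, 0) = 0, so P lies on C.
Step 2: partial derivatives
  f_x(x, y) = 4*x - y + 1, f_y(x, y) = -x + 2*y - 2.
  f_x(P) = -7, f_y(P) = 0 (gradient nonzero, so P is smooth).
Step 3: tangent line at P: -7·(x − -2) + 0·(y − 0) = 0.
Expanding: -7*x - 14 = 0.


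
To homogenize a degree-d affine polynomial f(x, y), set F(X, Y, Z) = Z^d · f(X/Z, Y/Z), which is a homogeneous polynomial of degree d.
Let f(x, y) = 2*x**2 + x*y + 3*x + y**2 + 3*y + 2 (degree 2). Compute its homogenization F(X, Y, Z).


F(X, Y, Z) = 2*X**2 + X*Y + 3*X*Z + Y**2 + 3*Y*Z + 2*Z**2

deg(f) = 2.
Substitute x = X/Z, y = Y/Z into f, then multiply by Z^2.
  monomial 2·x^2·y^0 ↦ 2·X^2·Y^0·Z^0.
  monomial 1·x^1·y^1 ↦ 1·X^1·Y^1·Z^0.
  monomial 3·x^1·y^0 ↦ 3·X^1·Y^0·Z^1.
  monomial 1·x^0·y^2 ↦ 1·X^0·Y^2·Z^0.
  monomial 3·x^0·y^1 ↦ 3·X^0·Y^1·Z^1.
  monomial 2·x^0·y^0 ↦ 2·X^0·Y^0·Z^2.
Collecting: F(X, Y, Z) = 2*X**2 + X*Y + 3*X*Z + Y**2 + 3*Y*Z + 2*Z**2.


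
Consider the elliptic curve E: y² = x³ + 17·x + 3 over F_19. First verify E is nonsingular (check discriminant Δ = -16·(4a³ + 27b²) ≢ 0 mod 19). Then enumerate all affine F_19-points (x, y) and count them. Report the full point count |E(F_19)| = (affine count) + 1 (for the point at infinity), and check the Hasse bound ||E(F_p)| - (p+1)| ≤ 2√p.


Affine points = {(2, 8), (2, 11), (3, 9), (3, 10), (5, 2), (5, 17), (6, 6), (6, 13), (7, 3), (7, 16), (8, 9), (8, 10), (9, 7), (9, 12), (11, 1), (11, 18), (12, 4), (12, 15), (15, 2), (15, 17), (16, 1), (16, 18), (18, 2), (18, 17)}; affine count = 24; |E(F_19)| = 25.

Discriminant check: Δ ∝ 4a³ + 27b² = 4·17³ + 27·3² = 4·4913 + 27·9 ≡ 2 (mod 19). Nonzero ⇒ E is nonsingular.
For each x ∈ F_19, compute rhs = x³ + 17·x + 3 mod 19, then count y ∈ F_19 with y² ≡ rhs.
  x = 0: rhs = 3, matching y values: none (0 points).
  x = 1: rhs = 2, matching y values: none (0 points).
  x = 2: rhs = 7, matching y values: 8, 11 (2 points).
  x = 3: rhs = 5, matching y values: 9, 10 (2 points).
  x = 4: rhs = 2, matching y values: none (0 points).
  x = 5: rhs = 4, matching y values: 2, 17 (2 points).
  x = 6: rhs = 17, matching y values: 6, 13 (2 points).
  x = 7: rhs = 9, matching y values: 3, 16 (2 points).
  x = 8: rhs = 5, matching y values: 9, 10 (2 points).
  x = 9: rhs = 11, matching y values: 7, 12 (2 points).
  x = 10: rhs = 14, matching y values: none (0 points).
  x = 11: rhs = 1, matching y values: 1, 18 (2 points).
  x = 12: rhs = 16, matching y values: 4, 15 (2 points).
  x = 13: rhs = 8, matching y values: none (0 points).
  x = 14: rhs = 2, matching y values: none (0 points).
  x = 15: rhs = 4, matching y values: 2, 17 (2 points).
  x = 16: rhs = 1, matching y values: 1, 18 (2 points).
  x = 17: rhs = 18, matching y values: none (0 points).
  x = 18: rhs = 4, matching y values: 2, 17 (2 points).
Total affine count: 24.
Full point count |E(F_19)| = 24 + 1 = 25.
Hasse bound: |25 − (19+1)| = |5| = 5 ≤ 2√19 ≈ 8.7178 ✓.


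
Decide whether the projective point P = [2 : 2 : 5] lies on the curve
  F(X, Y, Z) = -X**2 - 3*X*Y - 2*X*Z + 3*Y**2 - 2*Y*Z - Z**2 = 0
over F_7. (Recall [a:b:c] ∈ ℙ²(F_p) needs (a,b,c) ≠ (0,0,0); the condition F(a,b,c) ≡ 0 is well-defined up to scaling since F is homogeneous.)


F(2,2,5) ≡ 1 (mod 7); P is NOT on the curve.

Evaluate F(2, 2, 5) term-by-term (mod 7).
  -X**2 ↦ -1·4·1·1 = -4
  -3*X*Y ↦ -3·2·2·1 = -12
  -2*X*Z ↦ -2·2·1·5 = -20
  3*Y**2 ↦ 3·1·4·1 = 12
  -2*Y*Z ↦ -2·1·2·5 = -20
  -Z**2 ↦ -1·1·1·25 = -25
Sum: F(2, 2, 5) = (-4) + (-12) + (-20) + (12) + (-20) + (-25) = -69.
Reducing mod 7: -69 ≡ 1 (mod 7).
Since F(a, b, c) ≡ 1 ≠ 0 (mod 7), P does NOT lie on the curve.


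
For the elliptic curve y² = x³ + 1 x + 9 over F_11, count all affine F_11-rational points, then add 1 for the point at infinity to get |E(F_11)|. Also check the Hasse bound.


Affine points = {(0, 3), (0, 8), (1, 0), (4, 0), (6, 0), (8, 1), (8, 10)}; affine count = 7; |E(F_11)| = 8.

Discriminant check: Δ ∝ 4a³ + 27b² = 4·1³ + 27·9² = 4·1 + 27·81 ≡ 2 (mod 11). Nonzero ⇒ E is nonsingular.
For each x ∈ F_11, compute rhs = x³ + 1·x + 9 mod 11, then count y ∈ F_11 with y² ≡ rhs.
  x = 0: rhs = 9, matching y values: 3, 8 (2 points).
  x = 1: rhs = 0, matching y values: 0 (1 points).
  x = 2: rhs = 8, matching y values: none (0 points).
  x = 3: rhs = 6, matching y values: none (0 points).
  x = 4: rhs = 0, matching y values: 0 (1 points).
  x = 5: rhs = 7, matching y values: none (0 points).
  x = 6: rhs = 0, matching y values: 0 (1 points).
  x = 7: rhs = 7, matching y values: none (0 points).
  x = 8: rhs = 1, matching y values: 1, 10 (2 points).
  x = 9: rhs = 10, matching y values: none (0 points).
  x = 10: rhs = 7, matching y values: none (0 points).
Total affine count: 7.
Full point count |E(F_11)| = 7 + 1 = 8.
Hasse bound: |8 − (11+1)| = |-4| = 4 ≤ 2√11 ≈ 6.6332 ✓.


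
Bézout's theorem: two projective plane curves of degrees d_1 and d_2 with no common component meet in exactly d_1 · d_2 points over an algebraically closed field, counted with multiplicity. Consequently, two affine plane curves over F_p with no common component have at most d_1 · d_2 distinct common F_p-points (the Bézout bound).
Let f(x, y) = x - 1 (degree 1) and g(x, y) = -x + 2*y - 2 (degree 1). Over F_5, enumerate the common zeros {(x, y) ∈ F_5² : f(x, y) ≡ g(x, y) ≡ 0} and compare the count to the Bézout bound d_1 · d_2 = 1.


Common zeros: {(1, 4)}; count = 1; Bézout bound = 1.

deg(f) = 1, deg(g) = 1, so Bézout bound = 1.
Scan x ∈ F_5. For each x, list the y ∈ F_5 with f(x, y) ≡ 0 and those with g(x, y) ≡ 0 (mod 5); the common zeros in that column are the intersection.
  x = 0: f ≡ 0 at y ∈ ∅; g ≡ 0 at y ∈ {1}; common: ∅.
  x = 1: f ≡ 0 at y ∈ {0, 1, 2, 3, 4}; g ≡ 0 at y ∈ {4}; common: {4}.
  x = 2: f ≡ 0 at y ∈ ∅; g ≡ 0 at y ∈ {2}; common: ∅.
  x = 3: f ≡ 0 at y ∈ ∅; g ≡ 0 at y ∈ {0}; common: ∅.
  x = 4: f ≡ 0 at y ∈ ∅; g ≡ 0 at y ∈ {3}; common: ∅.
Collecting: common zeros = {(1, 4)}, so the count is 1.
Comparison with the Bézout bound: 1 ≤ 1 = deg(f)·deg(g), as expected for curves with no common component (the bound is attained).


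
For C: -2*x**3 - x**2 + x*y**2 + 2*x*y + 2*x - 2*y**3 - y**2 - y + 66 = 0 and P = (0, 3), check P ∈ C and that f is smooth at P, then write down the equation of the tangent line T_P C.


Tangent line at P: 17*x - 61*y + 183 = 0.

Step 1: f(0, 3) = 0, so P lies on C.
Step 2: partial derivatives
  f_x(x, y) = -6*x**2 - 2*x + y**2 + 2*y + 2, f_y(x, y) = 2*x*y + 2*x - 6*y**2 - 2*y - 1.
  f_x(P) = 17, f_y(P) = -61 (gradient nonzero, so P is smooth).
Step 3: tangent line at P: 17·(x − 0) + -61·(y − 3) = 0.
Expanding: 17*x - 61*y + 183 = 0.


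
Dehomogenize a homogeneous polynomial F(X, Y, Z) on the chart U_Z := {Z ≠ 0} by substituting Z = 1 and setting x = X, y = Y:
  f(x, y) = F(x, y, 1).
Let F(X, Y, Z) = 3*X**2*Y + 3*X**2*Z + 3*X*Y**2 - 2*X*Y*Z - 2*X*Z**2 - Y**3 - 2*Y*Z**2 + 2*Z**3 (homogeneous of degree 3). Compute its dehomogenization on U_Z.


f(x, y) = 3*x**2*y + 3*x**2 + 3*x*y**2 - 2*x*y - 2*x - y**3 - 2*y + 2

On U_Z we set Z = 1. Each monomial c·X^i·Y^j·Z^k in F becomes c·x^i·y^j·1^k = c·x^i·y^j.
Substituting Z = 1: F(X, Y, 1) = 3*x**2*y + 3*x**2 + 3*x*y**2 - 2*x*y - 2*x - y**3 - 2*y + 2.
Note: deg(f) ≤ deg(F) = 3; strict inequality happens when F is divisible by Z (lost terms).


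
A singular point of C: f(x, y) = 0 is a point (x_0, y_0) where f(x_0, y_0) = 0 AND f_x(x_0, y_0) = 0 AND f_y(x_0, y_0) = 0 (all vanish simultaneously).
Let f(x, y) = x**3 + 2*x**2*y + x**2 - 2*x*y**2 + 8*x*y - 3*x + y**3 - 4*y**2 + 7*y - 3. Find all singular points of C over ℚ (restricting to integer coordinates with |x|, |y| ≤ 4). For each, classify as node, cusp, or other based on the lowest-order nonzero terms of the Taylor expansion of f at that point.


Singular points: {(-1, 1)}; classification: cusp.

Compute partial derivatives:
  f_x = 3*x**2 + 4*x*y + 2*x - 2*y**2 + 8*y - 3.
  f_y = 2*x**2 - 4*x*y + 8*x + 3*y**2 - 8*y + 7.
Scan x_0 ∈ {−4, ..., 4}. For each x_0, f_y(x_0, y) is a polynomial in y; find its integer roots y ∈ {−4, ..., 4}, then test f_x and f at those candidates.
  x = -4: f_y(-4, y) = 3*y**2 + 8*y + 7; no integer root y with |y| ≤ 4.
  x = -3: f_y(-3, y) = 3*y**2 + 4*y + 1; vanishes at y ∈ {-1}. (-3, -1): f_x = 20 ≠ 0.
  x = -2: f_y(-2, y) = 3*y**2 - 1; no integer root y with |y| ≤ 4.
  x = -1: f_y(-1, y) = 3*y**2 - 4*y + 1; vanishes at y ∈ {1}. (-1, 1): f_x = 0, f = 0 — SINGULAR.
  x = 0: f_y(0, y) = 3*y**2 - 8*y + 7; no integer root y with |y| ≤ 4.
  x = 1: f_y(1, y) = 3*y**2 - 12*y + 17; no integer root y with |y| ≤ 4.
  x = 2: f_y(2, y) = 3*y**2 - 16*y + 31; no integer root y with |y| ≤ 4.
  x = 3: f_y(3, y) = 3*y**2 - 20*y + 49; no integer root y with |y| ≤ 4.
  x = 4: f_y(4, y) = 3*y**2 - 24*y + 71; no integer root y with |y| ≤ 4.
Only singular point on the grid: (-1, 1).
Classify: substitute x = -1 + u, y = 1 + v and expand: f = u**3 + 2*u**2*v - 2*u*v**2 + v**3 + v**2.
No constant or linear terms (consistent with a singular point). Quadratic part: v**2. Cubic part: u**3 + 2*u**2*v - 2*u*v**2 + v**3.
The quadratic part v**2 is a perfect square, so there is a single (double) tangent line v = 0, i.e. y = 1. Restricting the cubic part to that line (v = 0) leaves u**3 ≠ 0, so f is not divisible by v and the branch is v² ≈ -u**3 to lowest order — this is a cusp.
Classification: cusp.


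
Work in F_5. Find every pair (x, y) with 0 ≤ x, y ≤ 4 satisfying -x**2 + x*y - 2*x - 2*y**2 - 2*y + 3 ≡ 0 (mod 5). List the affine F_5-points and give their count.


Affine F_5-points: {(1, 0), (1, 2), (2, 0), (3, 4), (4, 2), (4, 4)}; count = 6.

For each of the 25 pairs (x, y) ∈ F_5², evaluate f(x, y) mod 5. Record the zeros.
  x = 0: [0↦3, 1↦4, 2↦1, 3↦4, 4↦3]  zeros at y ∈ ∅
  x = 1: [0↦0, 1↦2, 2↦0, 3↦4, 4↦4]  zeros at y ∈ {0, 2}
  x = 2: [0↦0, 1↦3, 2↦2, 3↦2, 4↦3]  zeros at y ∈ {0}
  x = 3: [0↦3, 1↦2, 2↦2, 3↦3, 4↦0]  zeros at y ∈ {4}
  x = 4: [0↦4, 1↦4, 2↦0, 3↦2, 4↦0]  zeros at y ∈ {2, 4}
Collecting zeros: affine points = {(1, 0), (1, 2), (2, 0), (3, 4), (4, 2), (4, 4)}.
Total count |C(F_5)_aff| = 6.


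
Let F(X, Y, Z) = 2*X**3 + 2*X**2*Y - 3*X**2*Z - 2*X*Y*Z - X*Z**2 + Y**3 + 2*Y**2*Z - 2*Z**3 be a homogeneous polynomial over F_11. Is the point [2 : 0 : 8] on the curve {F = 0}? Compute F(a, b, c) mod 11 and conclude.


F(2,0,8) ≡ 0 (mod 11); P is on the curve.

Evaluate F(2, 0, 8) term-by-term (mod 11).
  2*X**3 ↦ 2·8·1·1 = 16
  2*X**2*Y ↦ 2·4·0·1 = 0
  -3*X**2*Z ↦ -3·4·1·8 = -96
  -2*X*Y*Z ↦ -2·2·0·8 = 0
  -X*Z**2 ↦ -1·2·1·64 = -128
  Y**3 ↦ 1·1·0·1 = 0
  2*Y**2*Z ↦ 2·1·0·8 = 0
  -2*Z**3 ↦ -2·1·1·512 = -1024
Sum: F(2, 0, 8) = (16) + (0) + (-96) + (0) + (-128) + (0) + (0) + (-1024) = -1232.
Reducing mod 11: -1232 ≡ 0 (mod 11).
Since F(a, b, c) ≡ 0 (mod 11), P lies on the curve.


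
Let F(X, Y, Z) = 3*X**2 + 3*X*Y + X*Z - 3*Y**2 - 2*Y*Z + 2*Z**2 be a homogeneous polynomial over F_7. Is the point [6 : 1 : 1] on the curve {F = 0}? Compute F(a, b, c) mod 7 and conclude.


F(6,1,1) ≡ 3 (mod 7); P is NOT on the curve.

Evaluate F(6, 1, 1) term-by-term (mod 7).
  3*X**2 ↦ 3·36·1·1 = 108
  3*X*Y ↦ 3·6·1·1 = 18
  X*Z ↦ 1·6·1·1 = 6
  -3*Y**2 ↦ -3·1·1·1 = -3
  -2*Y*Z ↦ -2·1·1·1 = -2
  2*Z**2 ↦ 2·1·1·1 = 2
Sum: F(6, 1, 1) = (108) + (18) + (6) + (-3) + (-2) + (2) = 129.
Reducing mod 7: 129 ≡ 3 (mod 7).
Since F(a, b, c) ≡ 3 ≠ 0 (mod 7), P does NOT lie on the curve.


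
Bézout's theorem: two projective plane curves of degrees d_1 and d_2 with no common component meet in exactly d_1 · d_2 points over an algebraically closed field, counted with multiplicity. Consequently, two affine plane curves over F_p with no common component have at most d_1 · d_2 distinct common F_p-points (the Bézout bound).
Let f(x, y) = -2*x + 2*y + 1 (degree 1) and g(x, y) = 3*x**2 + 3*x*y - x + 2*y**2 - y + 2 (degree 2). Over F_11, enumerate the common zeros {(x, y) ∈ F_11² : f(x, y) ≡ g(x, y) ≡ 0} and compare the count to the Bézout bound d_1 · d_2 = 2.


Common zeros: {(1, 6), (10, 4)}; count = 2; Bézout bound = 2.

deg(f) = 1, deg(g) = 2, so Bézout bound = 2.
Scan x ∈ F_11. For each x, list the y ∈ F_11 with f(x, y) ≡ 0 and those with g(x, y) ≡ 0 (mod 11); the common zeros in that column are the intersection.
  x = 0: f ≡ 0 at y ∈ {5}; g ≡ 0 at y ∈ ∅; common: ∅.
  x = 1: f ≡ 0 at y ∈ {6}; g ≡ 0 at y ∈ {4, 6}; common: {6}.
  x = 2: f ≡ 0 at y ∈ {7}; g ≡ 0 at y ∈ ∅; common: ∅.
  x = 3: f ≡ 0 at y ∈ {8}; g ≡ 0 at y ∈ ∅; common: ∅.
  x = 4: f ≡ 0 at y ∈ {9}; g ≡ 0 at y ∈ ∅; common: ∅.
  x = 5: f ≡ 0 at y ∈ {10}; g ≡ 0 at y ∈ {1, 3}; common: ∅.
  x = 6: f ≡ 0 at y ∈ {0}; g ≡ 0 at y ∈ ∅; common: ∅.
  x = 7: f ≡ 0 at y ∈ {1}; g ≡ 0 at y ∈ {3, 9}; common: ∅.
  x = 8: f ≡ 0 at y ∈ {2}; g ≡ 0 at y ∈ {6, 10}; common: ∅.
  x = 9: f ≡ 0 at y ∈ {3}; g ≡ 0 at y ∈ {1, 8}; common: ∅.
  x = 10: f ≡ 0 at y ∈ {4}; g ≡ 0 at y ∈ {4, 9}; common: {4}.
Collecting: common zeros = {(1, 6), (10, 4)}, so the count is 2.
Comparison with the Bézout bound: 2 ≤ 2 = deg(f)·deg(g), as expected for curves with no common component (the bound is attained).


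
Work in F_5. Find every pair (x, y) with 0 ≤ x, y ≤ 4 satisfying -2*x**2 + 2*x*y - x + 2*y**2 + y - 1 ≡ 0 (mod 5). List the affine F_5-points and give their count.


Affine F_5-points: {(0, 3), (0, 4), (1, 2), (1, 4), (3, 2)}; count = 5.

For each of the 25 pairs (x, y) ∈ F_5², evaluate f(x, y) mod 5. Record the zeros.
  x = 0: [0↦4, 1↦2, 2↦4, 3↦0, 4↦0]  zeros at y ∈ {3, 4}
  x = 1: [0↦1, 1↦1, 2↦0, 3↦3, 4↦0]  zeros at y ∈ {2, 4}
  x = 2: [0↦4, 1↦1, 2↦2, 3↦2, 4↦1]  zeros at y ∈ ∅
  x = 3: [0↦3, 1↦2, 2↦0, 3↦2, 4↦3]  zeros at y ∈ {2}
  x = 4: [0↦3, 1↦4, 2↦4, 3↦3, 4↦1]  zeros at y ∈ ∅
Collecting zeros: affine points = {(0, 3), (0, 4), (1, 2), (1, 4), (3, 2)}.
Total count |C(F_5)_aff| = 5.


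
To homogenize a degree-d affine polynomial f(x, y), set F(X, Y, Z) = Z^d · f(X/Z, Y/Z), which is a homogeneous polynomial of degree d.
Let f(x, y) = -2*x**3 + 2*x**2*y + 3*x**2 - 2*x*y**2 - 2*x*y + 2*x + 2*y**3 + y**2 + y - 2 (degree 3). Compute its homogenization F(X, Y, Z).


F(X, Y, Z) = -2*X**3 + 2*X**2*Y + 3*X**2*Z - 2*X*Y**2 - 2*X*Y*Z + 2*X*Z**2 + 2*Y**3 + Y**2*Z + Y*Z**2 - 2*Z**3

deg(f) = 3.
Substitute x = X/Z, y = Y/Z into f, then multiply by Z^3.
  monomial -2·x^3·y^0 ↦ -2·X^3·Y^0·Z^0.
  monomial 2·x^2·y^1 ↦ 2·X^2·Y^1·Z^0.
  monomial 3·x^2·y^0 ↦ 3·X^2·Y^0·Z^1.
  monomial -2·x^1·y^2 ↦ -2·X^1·Y^2·Z^0.
  monomial -2·x^1·y^1 ↦ -2·X^1·Y^1·Z^1.
  monomial 2·x^1·y^0 ↦ 2·X^1·Y^0·Z^2.
  monomial 2·x^0·y^3 ↦ 2·X^0·Y^3·Z^0.
  monomial 1·x^0·y^2 ↦ 1·X^0·Y^2·Z^1.
  monomial 1·x^0·y^1 ↦ 1·X^0·Y^1·Z^2.
  monomial -2·x^0·y^0 ↦ -2·X^0·Y^0·Z^3.
Collecting: F(X, Y, Z) = -2*X**3 + 2*X**2*Y + 3*X**2*Z - 2*X*Y**2 - 2*X*Y*Z + 2*X*Z**2 + 2*Y**3 + Y**2*Z + Y*Z**2 - 2*Z**3.


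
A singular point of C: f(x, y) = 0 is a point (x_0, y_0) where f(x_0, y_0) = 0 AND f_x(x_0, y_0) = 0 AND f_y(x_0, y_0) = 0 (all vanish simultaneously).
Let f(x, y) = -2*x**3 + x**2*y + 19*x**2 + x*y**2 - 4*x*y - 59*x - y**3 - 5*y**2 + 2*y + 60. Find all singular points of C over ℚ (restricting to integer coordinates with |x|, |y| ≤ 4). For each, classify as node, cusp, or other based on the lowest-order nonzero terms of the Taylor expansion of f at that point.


Singular points: {(3, -1)}; classification: cusp.

Compute partial derivatives:
  f_x = -6*x**2 + 2*x*y + 38*x + y**2 - 4*y - 59.
  f_y = x**2 + 2*x*y - 4*x - 3*y**2 - 10*y + 2.
Scan x_0 ∈ {−4, ..., 4}. For each x_0, f_y(x_0, y) is a polynomial in y; find its integer roots y ∈ {−4, ..., 4}, then test f_x and f at those candidates.
  x = -4: f_y(-4, y) = -3*y**2 - 18*y + 34; no integer root y with |y| ≤ 4.
  x = -3: f_y(-3, y) = -3*y**2 - 16*y + 23; no integer root y with |y| ≤ 4.
  x = -2: f_y(-2, y) = -3*y**2 - 14*y + 14; no integer root y with |y| ≤ 4.
  x = -1: f_y(-1, y) = -3*y**2 - 12*y + 7; no integer root y with |y| ≤ 4.
  x = 0: f_y(0, y) = -3*y**2 - 10*y + 2; no integer root y with |y| ≤ 4.
  x = 1: f_y(1, y) = -3*y**2 - 8*y - 1; no integer root y with |y| ≤ 4.
  x = 2: f_y(2, y) = -3*y**2 - 6*y - 2; no integer root y with |y| ≤ 4.
  x = 3: f_y(3, y) = -3*y**2 - 4*y - 1; vanishes at y ∈ {-1}. (3, -1): f_x = 0, f = 0 — SINGULAR.
  x = 4: f_y(4, y) = -3*y**2 - 2*y + 2; no integer root y with |y| ≤ 4.
Only singular point on the grid: (3, -1).
Classify: substitute x = 3 + u, y = -1 + v and expand: f = -2*u**3 + u**2*v + u*v**2 - v**3 + v**2.
No constant or linear terms (consistent with a singular point). Quadratic part: v**2. Cubic part: -2*u**3 + u**2*v + u*v**2 - v**3.
The quadratic part v**2 is a perfect square, so there is a single (double) tangent line v = 0, i.e. y = -1. Restricting the cubic part to that line (v = 0) leaves -2*u**3 ≠ 0, so f is not divisible by v and the branch is v² ≈ 2*u**3 to lowest order — this is a cusp.
Classification: cusp.


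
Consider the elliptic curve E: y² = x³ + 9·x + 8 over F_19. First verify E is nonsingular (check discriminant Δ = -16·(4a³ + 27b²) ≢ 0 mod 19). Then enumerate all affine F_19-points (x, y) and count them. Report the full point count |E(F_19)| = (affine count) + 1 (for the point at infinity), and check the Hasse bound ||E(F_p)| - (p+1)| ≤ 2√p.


Affine points = {(3, 9), (3, 10), (5, 8), (5, 11), (9, 1), (9, 18), (12, 1), (12, 18), (13, 2), (13, 17), (14, 3), (14, 16), (16, 7), (16, 12), (17, 1), (17, 18), (18, 6), (18, 13)}; affine count = 18; |E(F_19)| = 19.

Discriminant check: Δ ∝ 4a³ + 27b² = 4·9³ + 27·8² = 4·729 + 27·64 ≡ 8 (mod 19). Nonzero ⇒ E is nonsingular.
For each x ∈ F_19, compute rhs = x³ + 9·x + 8 mod 19, then count y ∈ F_19 with y² ≡ rhs.
  x = 0: rhs = 8, matching y values: none (0 points).
  x = 1: rhs = 18, matching y values: none (0 points).
  x = 2: rhs = 15, matching y values: none (0 points).
  x = 3: rhs = 5, matching y values: 9, 10 (2 points).
  x = 4: rhs = 13, matching y values: none (0 points).
  x = 5: rhs = 7, matching y values: 8, 11 (2 points).
  x = 6: rhs = 12, matching y values: none (0 points).
  x = 7: rhs = 15, matching y values: none (0 points).
  x = 8: rhs = 3, matching y values: none (0 points).
  x = 9: rhs = 1, matching y values: 1, 18 (2 points).
  x = 10: rhs = 15, matching y values: none (0 points).
  x = 11: rhs = 13, matching y values: none (0 points).
  x = 12: rhs = 1, matching y values: 1, 18 (2 points).
  x = 13: rhs = 4, matching y values: 2, 17 (2 points).
  x = 14: rhs = 9, matching y values: 3, 16 (2 points).
  x = 15: rhs = 3, matching y values: none (0 points).
  x = 16: rhs = 11, matching y values: 7, 12 (2 points).
  x = 17: rhs = 1, matching y values: 1, 18 (2 points).
  x = 18: rhs = 17, matching y values: 6, 13 (2 points).
Total affine count: 18.
Full point count |E(F_19)| = 18 + 1 = 19.
Hasse bound: |19 − (19+1)| = |-1| = 1 ≤ 2√19 ≈ 8.7178 ✓.


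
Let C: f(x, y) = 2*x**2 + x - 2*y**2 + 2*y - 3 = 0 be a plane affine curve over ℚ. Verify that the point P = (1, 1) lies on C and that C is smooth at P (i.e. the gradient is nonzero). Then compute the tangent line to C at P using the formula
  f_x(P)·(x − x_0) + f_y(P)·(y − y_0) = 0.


Tangent line at P: 5*x - 2*y - 3 = 0.

Step 1: f(1, 1) = 0, so P lies on C.
Step 2: partial derivatives
  f_x(x, y) = 4*x + 1, f_y(x, y) = 2 - 4*y.
  f_x(P) = 5, f_y(P) = -2 (gradient nonzero, so P is smooth).
Step 3: tangent line at P: 5·(x − 1) + -2·(y − 1) = 0.
Expanding: 5*x - 2*y - 3 = 0.


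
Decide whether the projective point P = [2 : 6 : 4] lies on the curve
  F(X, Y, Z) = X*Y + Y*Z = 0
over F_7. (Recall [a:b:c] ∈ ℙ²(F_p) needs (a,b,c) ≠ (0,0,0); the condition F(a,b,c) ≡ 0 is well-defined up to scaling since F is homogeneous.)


F(2,6,4) ≡ 1 (mod 7); P is NOT on the curve.

Evaluate F(2, 6, 4) term-by-term (mod 7).
  X*Y ↦ 1·2·6·1 = 12
  Y*Z ↦ 1·1·6·4 = 24
Sum: F(2, 6, 4) = (12) + (24) = 36.
Reducing mod 7: 36 ≡ 1 (mod 7).
Since F(a, b, c) ≡ 1 ≠ 0 (mod 7), P does NOT lie on the curve.


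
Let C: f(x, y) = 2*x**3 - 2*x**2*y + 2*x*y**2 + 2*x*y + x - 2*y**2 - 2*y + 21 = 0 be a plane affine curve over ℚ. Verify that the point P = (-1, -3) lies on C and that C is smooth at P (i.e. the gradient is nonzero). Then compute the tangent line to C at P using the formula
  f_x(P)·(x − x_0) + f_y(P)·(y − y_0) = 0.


Tangent line at P: 7*x + 18*y + 61 = 0.

Step 1: f(-1, -3) = 0, so P lies on C.
Step 2: partial derivatives
  f_x(x, y) = 6*x**2 - 4*x*y + 2*y**2 + 2*y + 1, f_y(x, y) = -2*x**2 + 4*x*y + 2*x - 4*y - 2.
  f_x(P) = 7, f_y(P) = 18 (gradient nonzero, so P is smooth).
Step 3: tangent line at P: 7·(x − -1) + 18·(y − -3) = 0.
Expanding: 7*x + 18*y + 61 = 0.


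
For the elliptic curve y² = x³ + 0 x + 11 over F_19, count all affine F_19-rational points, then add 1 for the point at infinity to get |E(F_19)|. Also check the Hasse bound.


Affine points = {(0, 7), (0, 12), (2, 0), (3, 0), (10, 2), (10, 17), (13, 2), (13, 17), (14, 0), (15, 2), (15, 17)}; affine count = 11; |E(F_19)| = 12.

Discriminant check: Δ ∝ 4a³ + 27b² = 4·0³ + 27·11² = 4·0 + 27·121 ≡ 18 (mod 19). Nonzero ⇒ E is nonsingular.
For each x ∈ F_19, compute rhs = x³ + 0·x + 11 mod 19, then count y ∈ F_19 with y² ≡ rhs.
  x = 0: rhs = 11, matching y values: 7, 12 (2 points).
  x = 1: rhs = 12, matching y values: none (0 points).
  x = 2: rhs = 0, matching y values: 0 (1 points).
  x = 3: rhs = 0, matching y values: 0 (1 points).
  x = 4: rhs = 18, matching y values: none (0 points).
  x = 5: rhs = 3, matching y values: none (0 points).
  x = 6: rhs = 18, matching y values: none (0 points).
  x = 7: rhs = 12, matching y values: none (0 points).
  x = 8: rhs = 10, matching y values: none (0 points).
  x = 9: rhs = 18, matching y values: none (0 points).
  x = 10: rhs = 4, matching y values: 2, 17 (2 points).
  x = 11: rhs = 12, matching y values: none (0 points).
  x = 12: rhs = 10, matching y values: none (0 points).
  x = 13: rhs = 4, matching y values: 2, 17 (2 points).
  x = 14: rhs = 0, matching y values: 0 (1 points).
  x = 15: rhs = 4, matching y values: 2, 17 (2 points).
  x = 16: rhs = 3, matching y values: none (0 points).
  x = 17: rhs = 3, matching y values: none (0 points).
  x = 18: rhs = 10, matching y values: none (0 points).
Total affine count: 11.
Full point count |E(F_19)| = 11 + 1 = 12.
Hasse bound: |12 − (19+1)| = |-8| = 8 ≤ 2√19 ≈ 8.7178 ✓.


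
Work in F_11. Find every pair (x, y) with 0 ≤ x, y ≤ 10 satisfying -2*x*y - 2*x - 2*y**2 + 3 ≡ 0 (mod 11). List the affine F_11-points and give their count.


Affine F_11-points: {(1, 2), (1, 8), (3, 1), (3, 7), (5, 3), (7, 0), (7, 4), (8, 5), (8, 9), (10, 6)}; count = 10.

For each of the 121 pairs (x, y) ∈ F_11², evaluate f(x, y) mod 11. Record the zeros.
  x = 0: [0↦3, 1↦1, 2↦6, 3↦7, 4↦4, 5↦8, 6↦8, 7↦4, 8↦7, 9↦6, 10↦1]  zeros at y ∈ ∅
  x = 1: [0↦1, 1↦8, 2↦0, 3↦10, 4↦5, 5↦7, 6↦5, 7↦10, 8↦0, 9↦8, 10↦1]  zeros at y ∈ {2, 8}
  x = 2: [0↦10, 1↦4, 2↦5, 3↦2, 4↦6, 5↦6, 6↦2, 7↦5, 8↦4, 9↦10, 10↦1]  zeros at y ∈ ∅
  x = 3: [0↦8, 1↦0, 2↦10, 3↦5, 4↦7, 5↦5, 6↦10, 7↦0, 8↦8, 9↦1, 10↦1]  zeros at y ∈ {1, 7}
  x = 4: [0↦6, 1↦7, 2↦4, 3↦8, 4↦8, 5↦4, 6↦7, 7↦6, 8↦1, 9↦3, 10↦1]  zeros at y ∈ ∅
  x = 5: [0↦4, 1↦3, 2↦9, 3↦0, 4↦9, 5↦3, 6↦4, 7↦1, 8↦5, 9↦5, 10↦1]  zeros at y ∈ {3}
  x = 6: [0↦2, 1↦10, 2↦3, 3↦3, 4↦10, 5↦2, 6↦1, 7↦7, 8↦9, 9↦7, 10↦1]  zeros at y ∈ ∅
  x = 7: [0↦0, 1↦6, 2↦8, 3↦6, 4↦0, 5↦1, 6↦9, 7↦2, 8↦2, 9↦9, 10↦1]  zeros at y ∈ {0, 4}
  x = 8: [0↦9, 1↦2, 2↦2, 3↦9, 4↦1, 5↦0, 6↦6, 7↦8, 8↦6, 9↦0, 10↦1]  zeros at y ∈ {5, 9}
  x = 9: [0↦7, 1↦9, 2↦7, 3↦1, 4↦2, 5↦10, 6↦3, 7↦3, 8↦10, 9↦2, 10↦1]  zeros at y ∈ ∅
  x = 10: [0↦5, 1↦5, 2↦1, 3↦4, 4↦3, 5↦9, 6↦0, 7↦9, 8↦3, 9↦4, 10↦1]  zeros at y ∈ {6}
Collecting zeros: affine points = {(1, 2), (1, 8), (3, 1), (3, 7), (5, 3), (7, 0), (7, 4), (8, 5), (8, 9), (10, 6)}.
Total count |C(F_11)_aff| = 10.


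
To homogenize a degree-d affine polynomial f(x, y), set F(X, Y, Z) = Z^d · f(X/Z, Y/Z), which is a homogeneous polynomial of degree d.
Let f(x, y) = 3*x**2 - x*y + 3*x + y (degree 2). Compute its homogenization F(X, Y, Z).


F(X, Y, Z) = 3*X**2 - X*Y + 3*X*Z + Y*Z

deg(f) = 2.
Substitute x = X/Z, y = Y/Z into f, then multiply by Z^2.
  monomial 3·x^2·y^0 ↦ 3·X^2·Y^0·Z^0.
  monomial -1·x^1·y^1 ↦ -1·X^1·Y^1·Z^0.
  monomial 3·x^1·y^0 ↦ 3·X^1·Y^0·Z^1.
  monomial 1·x^0·y^1 ↦ 1·X^0·Y^1·Z^1.
Collecting: F(X, Y, Z) = 3*X**2 - X*Y + 3*X*Z + Y*Z.


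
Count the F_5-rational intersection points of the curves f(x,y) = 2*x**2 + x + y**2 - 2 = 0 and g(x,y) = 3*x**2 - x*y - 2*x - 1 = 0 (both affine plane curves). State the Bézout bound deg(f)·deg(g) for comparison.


Common zeros: {(4, 1)}; count = 1; Bézout bound = 4.

deg(f) = 2, deg(g) = 2, so Bézout bound = 4.
Scan x ∈ F_5. For each x, list the y ∈ F_5 with f(x, y) ≡ 0 and those with g(x, y) ≡ 0 (mod 5); the common zeros in that column are the intersection.
  x = 0: f ≡ 0 at y ∈ ∅; g ≡ 0 at y ∈ ∅; common: ∅.
  x = 1: f ≡ 0 at y ∈ {2, 3}; g ≡ 0 at y ∈ {0}; common: ∅.
  x = 2: f ≡ 0 at y ∈ ∅; g ≡ 0 at y ∈ {1}; common: ∅.
  x = 3: f ≡ 0 at y ∈ {1, 4}; g ≡ 0 at y ∈ {0}; common: ∅.
  x = 4: f ≡ 0 at y ∈ {1, 4}; g ≡ 0 at y ∈ {1}; common: {1}.
Collecting: common zeros = {(4, 1)}, so the count is 1.
Comparison with the Bézout bound: 1 ≤ 4 = deg(f)·deg(g), as expected for curves with no common component (the affine F_5-count falls short of the bound because intersections may lie at infinity, over extension fields, or carry multiplicity).


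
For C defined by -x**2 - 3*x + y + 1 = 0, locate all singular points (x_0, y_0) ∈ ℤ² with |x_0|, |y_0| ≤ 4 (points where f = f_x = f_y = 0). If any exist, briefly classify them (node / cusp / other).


No singular points in the scanned grid; C is smooth there.

Compute partial derivatives:
  f_x = -2*x - 3.
  f_y = 1.
f_y = 1 is a nonzero constant, so f_y never vanishes: no point (x, y) can satisfy f = f_x = f_y = 0. In particular no (x, y) ∈ {−4, ..., 4}² is singular; the curve is smooth.


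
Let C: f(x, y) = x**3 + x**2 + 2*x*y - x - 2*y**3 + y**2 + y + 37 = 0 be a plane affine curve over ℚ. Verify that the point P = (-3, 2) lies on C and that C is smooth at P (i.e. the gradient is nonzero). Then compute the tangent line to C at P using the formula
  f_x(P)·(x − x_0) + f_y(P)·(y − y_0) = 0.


Tangent line at P: 24*x - 25*y + 122 = 0.

Step 1: f(-3, 2) = 0, so P lies on C.
Step 2: partial derivatives
  f_x(x, y) = 3*x**2 + 2*x + 2*y - 1, f_y(x, y) = 2*x - 6*y**2 + 2*y + 1.
  f_x(P) = 24, f_y(P) = -25 (gradient nonzero, so P is smooth).
Step 3: tangent line at P: 24·(x − -3) + -25·(y − 2) = 0.
Expanding: 24*x - 25*y + 122 = 0.


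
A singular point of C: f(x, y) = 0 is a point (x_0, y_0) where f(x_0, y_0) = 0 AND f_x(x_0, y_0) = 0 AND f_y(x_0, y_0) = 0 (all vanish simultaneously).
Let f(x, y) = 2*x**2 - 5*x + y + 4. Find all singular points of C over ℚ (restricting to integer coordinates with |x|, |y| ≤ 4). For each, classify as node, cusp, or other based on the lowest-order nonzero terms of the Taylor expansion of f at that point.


No singular points in the scanned grid; C is smooth there.

Compute partial derivatives:
  f_x = 4*x - 5.
  f_y = 1.
f_y = 1 is a nonzero constant, so f_y never vanishes: no point (x, y) can satisfy f = f_x = f_y = 0. In particular no (x, y) ∈ {−4, ..., 4}² is singular; the curve is smooth.


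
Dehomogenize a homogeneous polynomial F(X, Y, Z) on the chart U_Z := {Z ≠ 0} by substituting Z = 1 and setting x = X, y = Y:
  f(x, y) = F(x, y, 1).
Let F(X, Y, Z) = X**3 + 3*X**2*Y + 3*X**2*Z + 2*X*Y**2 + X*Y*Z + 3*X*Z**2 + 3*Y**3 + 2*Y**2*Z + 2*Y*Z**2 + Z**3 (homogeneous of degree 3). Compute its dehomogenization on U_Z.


f(x, y) = x**3 + 3*x**2*y + 3*x**2 + 2*x*y**2 + x*y + 3*x + 3*y**3 + 2*y**2 + 2*y + 1

On U_Z we set Z = 1. Each monomial c·X^i·Y^j·Z^k in F becomes c·x^i·y^j·1^k = c·x^i·y^j.
Substituting Z = 1: F(X, Y, 1) = x**3 + 3*x**2*y + 3*x**2 + 2*x*y**2 + x*y + 3*x + 3*y**3 + 2*y**2 + 2*y + 1.
Note: deg(f) ≤ deg(F) = 3; strict inequality happens when F is divisible by Z (lost terms).


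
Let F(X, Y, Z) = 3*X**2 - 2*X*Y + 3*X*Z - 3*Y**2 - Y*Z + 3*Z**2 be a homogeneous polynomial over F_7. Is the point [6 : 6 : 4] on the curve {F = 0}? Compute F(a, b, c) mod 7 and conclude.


F(6,6,4) ≡ 3 (mod 7); P is NOT on the curve.

Evaluate F(6, 6, 4) term-by-term (mod 7).
  3*X**2 ↦ 3·36·1·1 = 108
  -2*X*Y ↦ -2·6·6·1 = -72
  3*X*Z ↦ 3·6·1·4 = 72
  -3*Y**2 ↦ -3·1·36·1 = -108
  -Y*Z ↦ -1·1·6·4 = -24
  3*Z**2 ↦ 3·1·1·16 = 48
Sum: F(6, 6, 4) = (108) + (-72) + (72) + (-108) + (-24) + (48) = 24.
Reducing mod 7: 24 ≡ 3 (mod 7).
Since F(a, b, c) ≡ 3 ≠ 0 (mod 7), P does NOT lie on the curve.


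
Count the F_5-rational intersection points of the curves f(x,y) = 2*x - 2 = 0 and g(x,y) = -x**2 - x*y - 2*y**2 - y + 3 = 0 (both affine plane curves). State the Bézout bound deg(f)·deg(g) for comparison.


Common zeros: {(1, 2)}; count = 1; Bézout bound = 2.

deg(f) = 1, deg(g) = 2, so Bézout bound = 2.
Scan x ∈ F_5. For each x, list the y ∈ F_5 with f(x, y) ≡ 0 and those with g(x, y) ≡ 0 (mod 5); the common zeros in that column are the intersection.
  x = 0: f ≡ 0 at y ∈ ∅; g ≡ 0 at y ∈ {1}; common: ∅.
  x = 1: f ≡ 0 at y ∈ {0, 1, 2, 3, 4}; g ≡ 0 at y ∈ {2}; common: {2}.
  x = 2: f ≡ 0 at y ∈ ∅; g ≡ 0 at y ∈ {2, 4}; common: ∅.
  x = 3: f ≡ 0 at y ∈ ∅; g ≡ 0 at y ∈ ∅; common: ∅.
  x = 4: f ≡ 0 at y ∈ ∅; g ≡ 0 at y ∈ {1, 4}; common: ∅.
Collecting: common zeros = {(1, 2)}, so the count is 1.
Comparison with the Bézout bound: 1 ≤ 2 = deg(f)·deg(g), as expected for curves with no common component (the affine F_5-count falls short of the bound because intersections may lie at infinity, over extension fields, or carry multiplicity).


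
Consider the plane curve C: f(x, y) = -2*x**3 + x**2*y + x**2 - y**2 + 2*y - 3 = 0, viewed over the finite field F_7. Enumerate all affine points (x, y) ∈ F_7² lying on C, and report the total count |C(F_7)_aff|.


Affine F_7-points: {(1, 5), (2, 2), (2, 4), (4, 1), (4, 3), (6, 0), (6, 3)}; count = 7.

For each of the 49 pairs (x, y) ∈ F_7², evaluate f(x, y) mod 7. Record the zeros.
  x = 0: [0↦4, 1↦5, 2↦4, 3↦1, 4↦3, 5↦3, 6↦1]  zeros at y ∈ ∅
  x = 1: [0↦3, 1↦5, 2↦5, 3↦3, 4↦6, 5↦0, 6↦6]  zeros at y ∈ {5}
  x = 2: [0↦6, 1↦4, 2↦0, 3↦1, 4↦0, 5↦4, 6↦6]  zeros at y ∈ {2, 4}
  x = 3: [0↦1, 1↦4, 2↦5, 3↦4, 4↦1, 5↦3, 6↦3]  zeros at y ∈ ∅
  x = 4: [0↦4, 1↦0, 2↦1, 3↦0, 4↦4, 5↦6, 6↦6]  zeros at y ∈ {1, 3}
  x = 5: [0↦3, 1↦1, 2↦4, 3↦5, 4↦4, 5↦1, 6↦3]  zeros at y ∈ ∅
  x = 6: [0↦0, 1↦2, 2↦2, 3↦0, 4↦3, 5↦4, 6↦3]  zeros at y ∈ {0, 3}
Collecting zeros: affine points = {(1, 5), (2, 2), (2, 4), (4, 1), (4, 3), (6, 0), (6, 3)}.
Total count |C(F_7)_aff| = 7.


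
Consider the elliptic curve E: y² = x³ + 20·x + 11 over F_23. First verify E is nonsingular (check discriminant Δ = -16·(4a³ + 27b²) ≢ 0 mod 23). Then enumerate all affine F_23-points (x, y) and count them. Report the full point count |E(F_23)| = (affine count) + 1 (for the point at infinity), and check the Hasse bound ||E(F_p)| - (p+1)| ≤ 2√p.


Affine points = {(1, 3), (1, 20), (2, 6), (2, 17), (3, 11), (3, 12), (5, 11), (5, 12), (6, 5), (6, 18), (8, 4), (8, 19), (9, 0), (12, 1), (12, 22), (15, 11), (15, 12), (18, 4), (18, 19), (20, 4), (20, 19), (21, 3), (21, 20), (22, 6), (22, 17)}; affine count = 25; |E(F_23)| = 26.

Discriminant check: Δ ∝ 4a³ + 27b² = 4·20³ + 27·11² = 4·8000 + 27·121 ≡ 8 (mod 23). Nonzero ⇒ E is nonsingular.
For each x ∈ F_23, compute rhs = x³ + 20·x + 11 mod 23, then count y ∈ F_23 with y² ≡ rhs.
  x = 0: rhs = 11, matching y values: none (0 points).
  x = 1: rhs = 9, matching y values: 3, 20 (2 points).
  x = 2: rhs = 13, matching y values: 6, 17 (2 points).
  x = 3: rhs = 6, matching y values: 11, 12 (2 points).
  x = 4: rhs = 17, matching y values: none (0 points).
  x = 5: rhs = 6, matching y values: 11, 12 (2 points).
  x = 6: rhs = 2, matching y values: 5, 18 (2 points).
  x = 7: rhs = 11, matching y values: none (0 points).
  x = 8: rhs = 16, matching y values: 4, 19 (2 points).
  x = 9: rhs = 0, matching y values: 0 (1 points).
  x = 10: rhs = 15, matching y values: none (0 points).
  x = 11: rhs = 21, matching y values: none (0 points).
  x = 12: rhs = 1, matching y values: 1, 22 (2 points).
  x = 13: rhs = 7, matching y values: none (0 points).
  x = 14: rhs = 22, matching y values: none (0 points).
  x = 15: rhs = 6, matching y values: 11, 12 (2 points).
  x = 16: rhs = 11, matching y values: none (0 points).
  x = 17: rhs = 20, matching y values: none (0 points).
  x = 18: rhs = 16, matching y values: 4, 19 (2 points).
  x = 19: rhs = 5, matching y values: none (0 points).
  x = 20: rhs = 16, matching y values: 4, 19 (2 points).
  x = 21: rhs = 9, matching y values: 3, 20 (2 points).
  x = 22: rhs = 13, matching y values: 6, 17 (2 points).
Total affine count: 25.
Full point count |E(F_23)| = 25 + 1 = 26.
Hasse bound: |26 − (23+1)| = |2| = 2 ≤ 2√23 ≈ 9.5917 ✓.


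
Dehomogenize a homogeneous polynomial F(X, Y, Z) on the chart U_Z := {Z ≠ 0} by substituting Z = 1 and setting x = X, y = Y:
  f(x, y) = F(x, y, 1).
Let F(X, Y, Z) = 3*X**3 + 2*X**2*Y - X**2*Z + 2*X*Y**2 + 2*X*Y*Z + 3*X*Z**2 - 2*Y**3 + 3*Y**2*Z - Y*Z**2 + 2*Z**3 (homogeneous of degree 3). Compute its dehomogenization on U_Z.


f(x, y) = 3*x**3 + 2*x**2*y - x**2 + 2*x*y**2 + 2*x*y + 3*x - 2*y**3 + 3*y**2 - y + 2

On U_Z we set Z = 1. Each monomial c·X^i·Y^j·Z^k in F becomes c·x^i·y^j·1^k = c·x^i·y^j.
Substituting Z = 1: F(X, Y, 1) = 3*x**3 + 2*x**2*y - x**2 + 2*x*y**2 + 2*x*y + 3*x - 2*y**3 + 3*y**2 - y + 2.
Note: deg(f) ≤ deg(F) = 3; strict inequality happens when F is divisible by Z (lost terms).


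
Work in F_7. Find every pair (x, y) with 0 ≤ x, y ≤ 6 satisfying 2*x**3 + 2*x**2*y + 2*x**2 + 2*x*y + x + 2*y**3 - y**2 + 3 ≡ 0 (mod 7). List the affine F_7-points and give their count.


Affine F_7-points: {(0, 6), (1, 2), (2, 1), (2, 4), (2, 6), (4, 2), (5, 0), (5, 5), (5, 6), (6, 2)}; count = 10.

For each of the 49 pairs (x, y) ∈ F_7², evaluate f(x, y) mod 7. Record the zeros.
  x = 0: [0↦3, 1↦4, 2↦1, 3↦6, 4↦3, 5↦4, 6↦0]  zeros at y ∈ {6}
  x = 1: [0↦1, 1↦6, 2↦0, 3↦2, 4↦3, 5↦1, 6↦1]  zeros at y ∈ {2}
  x = 2: [0↦1, 1↦0, 2↦2, 3↦5, 4↦0, 5↦6, 6↦0]  zeros at y ∈ {1, 4, 6}
  x = 3: [0↦1, 1↦5, 2↦5, 3↦6, 4↦6, 5↦3, 6↦2]  zeros at y ∈ ∅
  x = 4: [0↦6, 1↦5, 2↦0, 3↦3, 4↦5, 5↦4, 6↦5]  zeros at y ∈ {2}
  x = 5: [0↦0, 1↦5, 2↦6, 3↦1, 4↦2, 5↦0, 6↦0]  zeros at y ∈ {0, 5, 6}
  x = 6: [0↦2, 1↦3, 2↦0, 3↦5, 4↦2, 5↦3, 6↦6]  zeros at y ∈ {2}
Collecting zeros: affine points = {(0, 6), (1, 2), (2, 1), (2, 4), (2, 6), (4, 2), (5, 0), (5, 5), (5, 6), (6, 2)}.
Total count |C(F_7)_aff| = 10.


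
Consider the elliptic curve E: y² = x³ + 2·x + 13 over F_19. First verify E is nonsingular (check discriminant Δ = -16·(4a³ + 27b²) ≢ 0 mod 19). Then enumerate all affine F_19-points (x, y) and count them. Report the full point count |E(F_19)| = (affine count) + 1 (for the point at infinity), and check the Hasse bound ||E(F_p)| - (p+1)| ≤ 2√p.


Affine points = {(1, 4), (1, 15), (2, 5), (2, 14), (4, 3), (4, 16), (7, 3), (7, 16), (8, 3), (8, 16), (9, 0), (10, 8), (10, 11), (11, 6), (11, 13), (12, 6), (12, 13), (14, 7), (14, 12), (15, 6), (15, 13), (17, 1), (17, 18)}; affine count = 23; |E(F_19)| = 24.

Discriminant check: Δ ∝ 4a³ + 27b² = 4·2³ + 27·13² = 4·8 + 27·169 ≡ 16 (mod 19). Nonzero ⇒ E is nonsingular.
For each x ∈ F_19, compute rhs = x³ + 2·x + 13 mod 19, then count y ∈ F_19 with y² ≡ rhs.
  x = 0: rhs = 13, matching y values: none (0 points).
  x = 1: rhs = 16, matching y values: 4, 15 (2 points).
  x = 2: rhs = 6, matching y values: 5, 14 (2 points).
  x = 3: rhs = 8, matching y values: none (0 points).
  x = 4: rhs = 9, matching y values: 3, 16 (2 points).
  x = 5: rhs = 15, matching y values: none (0 points).
  x = 6: rhs = 13, matching y values: none (0 points).
  x = 7: rhs = 9, matching y values: 3, 16 (2 points).
  x = 8: rhs = 9, matching y values: 3, 16 (2 points).
  x = 9: rhs = 0, matching y values: 0 (1 points).
  x = 10: rhs = 7, matching y values: 8, 11 (2 points).
  x = 11: rhs = 17, matching y values: 6, 13 (2 points).
  x = 12: rhs = 17, matching y values: 6, 13 (2 points).
  x = 13: rhs = 13, matching y values: none (0 points).
  x = 14: rhs = 11, matching y values: 7, 12 (2 points).
  x = 15: rhs = 17, matching y values: 6, 13 (2 points).
  x = 16: rhs = 18, matching y values: none (0 points).
  x = 17: rhs = 1, matching y values: 1, 18 (2 points).
  x = 18: rhs = 10, matching y values: none (0 points).
Total affine count: 23.
Full point count |E(F_19)| = 23 + 1 = 24.
Hasse bound: |24 − (19+1)| = |4| = 4 ≤ 2√19 ≈ 8.7178 ✓.


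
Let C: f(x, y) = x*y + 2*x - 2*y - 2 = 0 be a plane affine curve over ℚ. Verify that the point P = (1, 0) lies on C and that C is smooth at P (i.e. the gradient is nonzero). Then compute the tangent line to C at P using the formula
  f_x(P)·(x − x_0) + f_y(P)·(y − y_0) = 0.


Tangent line at P: 2*x - y - 2 = 0.

Step 1: f(1, 0) = 0, so P lies on C.
Step 2: partial derivatives
  f_x(x, y) = y + 2, f_y(x, y) = x - 2.
  f_x(P) = 2, f_y(P) = -1 (gradient nonzero, so P is smooth).
Step 3: tangent line at P: 2·(x − 1) + -1·(y − 0) = 0.
Expanding: 2*x - y - 2 = 0.


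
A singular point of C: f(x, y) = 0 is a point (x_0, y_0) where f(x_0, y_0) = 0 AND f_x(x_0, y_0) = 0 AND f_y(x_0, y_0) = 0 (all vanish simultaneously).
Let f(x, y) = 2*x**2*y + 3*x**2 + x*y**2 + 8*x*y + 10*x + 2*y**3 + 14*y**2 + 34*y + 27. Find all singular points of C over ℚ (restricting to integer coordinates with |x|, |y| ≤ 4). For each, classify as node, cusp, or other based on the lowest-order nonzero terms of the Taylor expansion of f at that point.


Singular points: {(-1, -2)}; classification: node.

Compute partial derivatives:
  f_x = 4*x*y + 6*x + y**2 + 8*y + 10.
  f_y = 2*x**2 + 2*x*y + 8*x + 6*y**2 + 28*y + 34.
Scan x_0 ∈ {−4, ..., 4}. For each x_0, f_y(x_0, y) is a polynomial in y; find its integer roots y ∈ {−4, ..., 4}, then test f_x and f at those candidates.
  x = -4: f_y(-4, y) = 6*y**2 + 20*y + 34; no integer root y with |y| ≤ 4.
  x = -3: f_y(-3, y) = 6*y**2 + 22*y + 28; no integer root y with |y| ≤ 4.
  x = -2: f_y(-2, y) = 6*y**2 + 24*y + 26; no integer root y with |y| ≤ 4.
  x = -1: f_y(-1, y) = 6*y**2 + 26*y + 28; vanishes at y ∈ {-2}. (-1, -2): f_x = 0, f = 0 — SINGULAR.
  x = 0: f_y(0, y) = 6*y**2 + 28*y + 34; no integer root y with |y| ≤ 4.
  x = 1: f_y(1, y) = 6*y**2 + 30*y + 44; no integer root y with |y| ≤ 4.
  x = 2: f_y(2, y) = 6*y**2 + 32*y + 58; no integer root y with |y| ≤ 4.
  x = 3: f_y(3, y) = 6*y**2 + 34*y + 76; no integer root y with |y| ≤ 4.
  x = 4: f_y(4, y) = 6*y**2 + 36*y + 98; no integer root y with |y| ≤ 4.
Only singular point on the grid: (-1, -2).
Classify: substitute x = -1 + u, y = -2 + v and expand: f = 2*u**2*v - u**2 + u*v**2 + 2*v**3 + v**2.
No constant or linear terms (consistent with a singular point). Quadratic part: -u**2 + v**2. Cubic part: 2*u**2*v + u*v**2 + 2*v**3.
The quadratic part v**2 - u**2 = (v − u)(v + u) splits into two distinct linear factors, so there are two distinct tangent lines y − -2 = ±(x − -1) — this is a node (ordinary double point).
Classification: node.
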